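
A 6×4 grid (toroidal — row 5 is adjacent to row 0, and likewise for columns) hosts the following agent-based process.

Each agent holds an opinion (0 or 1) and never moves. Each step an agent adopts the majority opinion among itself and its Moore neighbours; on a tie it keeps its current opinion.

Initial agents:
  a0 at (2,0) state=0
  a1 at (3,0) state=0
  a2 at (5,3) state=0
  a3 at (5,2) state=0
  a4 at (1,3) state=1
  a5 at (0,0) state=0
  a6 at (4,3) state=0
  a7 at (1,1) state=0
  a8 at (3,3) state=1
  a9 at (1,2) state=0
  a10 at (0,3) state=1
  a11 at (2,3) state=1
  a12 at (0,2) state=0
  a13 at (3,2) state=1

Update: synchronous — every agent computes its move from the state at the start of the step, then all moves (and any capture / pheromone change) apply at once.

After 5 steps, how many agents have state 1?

0

t=1: a0@(2,0):0 a1@(3,0):0 a2@(5,3):0 a3@(5,2):0 a4@(1,3):0 a5@(0,0):0 a6@(4,3):0 a7@(1,1):0 a8@(3,3):1 a9@(1,2):0 a10@(0,3):0 a11@(2,3):1 a12@(0,2):0 a13@(3,2):1
t=2: a0@(2,0):0 a1@(3,0):0 a2@(5,3):0 a3@(5,2):0 a4@(1,3):0 a5@(0,0):0 a6@(4,3):0 a7@(1,1):0 a8@(3,3):1 a9@(1,2):0 a10@(0,3):0 a11@(2,3):0 a12@(0,2):0 a13@(3,2):1
t=3: a0@(2,0):0 a1@(3,0):0 a2@(5,3):0 a3@(5,2):0 a4@(1,3):0 a5@(0,0):0 a6@(4,3):0 a7@(1,1):0 a8@(3,3):0 a9@(1,2):0 a10@(0,3):0 a11@(2,3):0 a12@(0,2):0 a13@(3,2):1
t=4: a0@(2,0):0 a1@(3,0):0 a2@(5,3):0 a3@(5,2):0 a4@(1,3):0 a5@(0,0):0 a6@(4,3):0 a7@(1,1):0 a8@(3,3):0 a9@(1,2):0 a10@(0,3):0 a11@(2,3):0 a12@(0,2):0 a13@(3,2):0
t=5: (unchanged — steady state)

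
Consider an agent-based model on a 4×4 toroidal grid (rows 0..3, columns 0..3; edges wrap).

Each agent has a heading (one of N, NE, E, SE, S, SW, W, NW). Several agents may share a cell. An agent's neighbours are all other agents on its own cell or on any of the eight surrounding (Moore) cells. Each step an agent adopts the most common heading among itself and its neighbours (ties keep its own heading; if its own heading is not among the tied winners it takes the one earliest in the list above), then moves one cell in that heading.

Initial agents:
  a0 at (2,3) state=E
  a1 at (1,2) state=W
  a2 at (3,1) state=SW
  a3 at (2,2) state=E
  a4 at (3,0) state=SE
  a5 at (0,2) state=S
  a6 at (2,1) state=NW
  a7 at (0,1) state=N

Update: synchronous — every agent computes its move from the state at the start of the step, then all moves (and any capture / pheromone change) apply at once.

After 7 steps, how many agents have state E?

t=1: a0@(2,0):E a1@(1,3):E a2@(0,0):SW a3@(2,3):E a4@(0,1):SE a5@(1,2):S a6@(1,0):NW a7@(3,1):N
t=2: a0@(2,1):E a1@(1,0):E a2@(1,3):SW a3@(2,0):E a4@(1,2):SE a5@(1,3):E a6@(1,1):E a7@(2,1):N
t=3: a0@(2,2):E a1@(1,1):E a2@(1,0):E a3@(2,1):E a4@(1,3):E a5@(1,0):E a6@(1,2):E a7@(2,2):E
t=4: a0@(2,3):E a1@(1,2):E a2@(1,1):E a3@(2,2):E a4@(1,0):E a5@(1,1):E a6@(1,3):E a7@(2,3):E
t=5: a0@(2,0):E a1@(1,3):E a2@(1,2):E a3@(2,3):E a4@(1,1):E a5@(1,2):E a6@(1,0):E a7@(2,0):E
t=6: a0@(2,1):E a1@(1,0):E a2@(1,3):E a3@(2,0):E a4@(1,2):E a5@(1,3):E a6@(1,1):E a7@(2,1):E
t=7: a0@(2,2):E a1@(1,1):E a2@(1,0):E a3@(2,1):E a4@(1,3):E a5@(1,0):E a6@(1,2):E a7@(2,2):E

8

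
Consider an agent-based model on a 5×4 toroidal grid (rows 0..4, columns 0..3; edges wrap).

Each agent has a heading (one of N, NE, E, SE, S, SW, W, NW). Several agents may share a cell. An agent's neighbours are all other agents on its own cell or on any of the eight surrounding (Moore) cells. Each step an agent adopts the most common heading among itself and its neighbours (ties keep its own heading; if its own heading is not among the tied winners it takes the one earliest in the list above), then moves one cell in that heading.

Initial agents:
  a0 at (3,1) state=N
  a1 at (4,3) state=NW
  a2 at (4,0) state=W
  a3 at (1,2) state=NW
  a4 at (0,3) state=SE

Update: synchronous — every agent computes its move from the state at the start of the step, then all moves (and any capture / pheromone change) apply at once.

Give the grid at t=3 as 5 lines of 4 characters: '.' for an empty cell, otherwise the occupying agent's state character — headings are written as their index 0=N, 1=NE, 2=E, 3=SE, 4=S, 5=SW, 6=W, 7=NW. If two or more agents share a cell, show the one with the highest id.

t=1: a0@(2,1):N a1@(3,2):NW a2@(4,3):W a3@(0,1):NW a4@(4,2):NW
t=2: a0@(1,1):N a1@(2,1):NW a2@(3,2):NW a3@(4,0):NW a4@(3,1):NW
t=3: a0@(0,1):N a1@(1,0):NW a2@(2,1):NW a3@(3,3):NW a4@(2,0):NW

.0..
7...
77..
...7
....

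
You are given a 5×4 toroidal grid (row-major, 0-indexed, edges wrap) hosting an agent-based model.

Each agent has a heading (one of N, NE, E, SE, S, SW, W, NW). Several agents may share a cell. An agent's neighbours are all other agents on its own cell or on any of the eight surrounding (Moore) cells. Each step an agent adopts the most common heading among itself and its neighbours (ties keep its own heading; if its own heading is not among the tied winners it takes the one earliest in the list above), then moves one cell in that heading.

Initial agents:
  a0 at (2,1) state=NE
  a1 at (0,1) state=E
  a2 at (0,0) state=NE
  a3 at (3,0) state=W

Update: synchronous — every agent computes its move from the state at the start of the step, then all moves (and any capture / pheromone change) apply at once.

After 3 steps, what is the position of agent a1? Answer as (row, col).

t=1: a0@(1,2):NE a1@(0,2):E a2@(4,1):NE a3@(3,3):W
t=2: a0@(0,3):NE a1@(4,3):NE a2@(3,2):NE a3@(3,2):W
t=3: a0@(4,0):NE a1@(3,0):NE a2@(2,3):NE a3@(2,3):NE

(3, 0)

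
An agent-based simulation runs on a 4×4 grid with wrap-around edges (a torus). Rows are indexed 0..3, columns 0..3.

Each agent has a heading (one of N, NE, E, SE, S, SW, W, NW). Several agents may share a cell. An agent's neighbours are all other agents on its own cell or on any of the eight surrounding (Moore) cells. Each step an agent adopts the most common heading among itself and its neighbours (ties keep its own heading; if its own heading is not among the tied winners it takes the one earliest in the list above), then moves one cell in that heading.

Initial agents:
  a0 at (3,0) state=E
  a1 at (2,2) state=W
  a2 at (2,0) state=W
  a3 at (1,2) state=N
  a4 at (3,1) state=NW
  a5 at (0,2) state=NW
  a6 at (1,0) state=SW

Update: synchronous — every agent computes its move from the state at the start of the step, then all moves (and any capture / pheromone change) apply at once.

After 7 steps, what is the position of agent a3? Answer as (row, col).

t=1: a0@(3,1):E a1@(2,1):W a2@(2,3):W a3@(0,2):N a4@(2,0):NW a5@(3,1):NW a6@(2,3):SW
t=2: a0@(2,0):NW a1@(1,0):NW a2@(2,2):W a3@(3,2):N a4@(1,3):NW a5@(2,0):NW a6@(3,2):SW
t=3: a0@(1,3):NW a1@(0,3):NW a2@(2,1):W a3@(2,2):N a4@(0,2):NW a5@(1,3):NW a6@(0,1):SW
t=4: a0@(0,2):NW a1@(3,2):NW a2@(2,0):W a3@(1,1):NW a4@(3,1):NW a5@(0,2):NW a6@(1,0):SW
t=5: a0@(3,1):NW a1@(2,1):NW a2@(1,3):NW a3@(0,0):NW a4@(2,0):NW a5@(3,1):NW a6@(2,3):SW
t=6: a0@(2,0):NW a1@(1,0):NW a2@(0,2):NW a3@(3,3):NW a4@(1,3):NW a5@(2,0):NW a6@(1,2):NW
t=7: a0@(1,3):NW a1@(0,3):NW a2@(3,1):NW a3@(2,2):NW a4@(0,2):NW a5@(1,3):NW a6@(0,1):NW

(2, 2)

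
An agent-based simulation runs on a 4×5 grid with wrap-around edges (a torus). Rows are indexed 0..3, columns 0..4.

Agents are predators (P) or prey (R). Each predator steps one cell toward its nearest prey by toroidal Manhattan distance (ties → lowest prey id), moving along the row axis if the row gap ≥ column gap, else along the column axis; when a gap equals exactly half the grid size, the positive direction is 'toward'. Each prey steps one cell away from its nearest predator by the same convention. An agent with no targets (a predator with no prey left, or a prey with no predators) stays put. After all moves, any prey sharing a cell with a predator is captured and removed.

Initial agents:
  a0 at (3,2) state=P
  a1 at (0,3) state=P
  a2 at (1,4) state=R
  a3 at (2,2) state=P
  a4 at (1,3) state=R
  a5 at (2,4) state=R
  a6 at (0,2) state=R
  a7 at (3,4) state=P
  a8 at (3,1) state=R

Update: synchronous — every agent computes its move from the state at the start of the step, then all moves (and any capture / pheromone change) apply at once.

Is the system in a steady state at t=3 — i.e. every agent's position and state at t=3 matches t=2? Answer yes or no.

no

t=1: a0@(0,2):P a1@(1,3):P a3@(1,2):P a4@(2,3):R a5@(1,4):R a7@(2,4):P a8@(3,0):R
t=2: a0@(1,2):P a1@(2,3):P a3@(2,2):P a4@(3,3):R a5@(1,0):R a7@(2,3):P a8@(0,0):R
t=3: a0@(1,1):P a1@(3,3):P a3@(3,2):P a4@(0,3):R a5@(1,4):R a7@(3,3):P a8@(0,4):R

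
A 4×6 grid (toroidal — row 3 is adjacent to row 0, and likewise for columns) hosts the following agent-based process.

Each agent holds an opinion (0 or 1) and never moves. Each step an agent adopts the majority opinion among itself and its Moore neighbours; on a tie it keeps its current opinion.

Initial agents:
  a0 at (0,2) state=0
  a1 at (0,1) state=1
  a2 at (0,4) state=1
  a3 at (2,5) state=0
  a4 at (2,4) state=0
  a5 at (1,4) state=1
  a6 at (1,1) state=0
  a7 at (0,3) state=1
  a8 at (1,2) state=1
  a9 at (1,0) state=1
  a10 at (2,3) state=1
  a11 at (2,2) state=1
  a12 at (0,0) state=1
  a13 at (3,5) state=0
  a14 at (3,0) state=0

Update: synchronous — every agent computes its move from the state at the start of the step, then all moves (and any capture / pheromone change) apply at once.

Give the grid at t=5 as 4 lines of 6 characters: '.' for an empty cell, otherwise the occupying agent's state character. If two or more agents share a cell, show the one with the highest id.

11111.
111.1.
..1100
0....0

t=1: a0@(0,2):1 a1@(0,1):1 a2@(0,4):1 a3@(2,5):0 a4@(2,4):0 a5@(1,4):1 a6@(1,1):1 a7@(0,3):1 a8@(1,2):1 a9@(1,0):1 a10@(2,3):1 a11@(2,2):1 a12@(0,0):1 a13@(3,5):0 a14@(3,0):0
t=2: (unchanged — steady state)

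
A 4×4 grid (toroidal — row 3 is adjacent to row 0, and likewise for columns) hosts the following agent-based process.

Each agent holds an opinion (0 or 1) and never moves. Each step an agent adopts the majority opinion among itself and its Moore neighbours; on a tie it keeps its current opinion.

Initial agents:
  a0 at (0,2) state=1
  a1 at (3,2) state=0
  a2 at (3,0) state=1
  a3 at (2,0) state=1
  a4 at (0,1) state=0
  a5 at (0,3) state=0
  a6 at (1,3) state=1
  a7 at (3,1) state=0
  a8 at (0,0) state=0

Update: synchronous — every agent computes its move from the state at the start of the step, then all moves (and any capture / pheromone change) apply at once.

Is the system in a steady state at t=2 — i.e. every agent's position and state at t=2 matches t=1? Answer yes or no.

t=1: a0@(0,2):0 a1@(3,2):0 a2@(3,0):0 a3@(2,0):1 a4@(0,1):0 a5@(0,3):0 a6@(1,3):1 a7@(3,1):0 a8@(0,0):0
t=2: a0@(0,2):0 a1@(3,2):0 a2@(3,0):0 a3@(2,0):1 a4@(0,1):0 a5@(0,3):0 a6@(1,3):0 a7@(3,1):0 a8@(0,0):0

no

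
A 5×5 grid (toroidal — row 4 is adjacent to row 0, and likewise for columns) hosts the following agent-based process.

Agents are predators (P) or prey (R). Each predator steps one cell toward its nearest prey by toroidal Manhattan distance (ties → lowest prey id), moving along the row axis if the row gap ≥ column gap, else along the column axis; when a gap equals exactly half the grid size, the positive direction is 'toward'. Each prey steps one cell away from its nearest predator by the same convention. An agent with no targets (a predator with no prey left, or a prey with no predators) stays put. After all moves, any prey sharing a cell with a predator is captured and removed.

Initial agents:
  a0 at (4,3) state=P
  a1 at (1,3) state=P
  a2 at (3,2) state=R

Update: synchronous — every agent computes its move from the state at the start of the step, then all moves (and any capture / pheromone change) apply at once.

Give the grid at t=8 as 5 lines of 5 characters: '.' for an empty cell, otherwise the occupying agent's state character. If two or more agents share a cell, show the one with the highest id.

.....
.....
RPP..
.....
.....

t=1: a0@(3,3):P a1@(2,3):P a2@(2,2):R
t=2: a0@(2,3):P a1@(2,2):P a2@(2,1):R
t=3: a0@(2,2):P a1@(2,1):P a2@(2,0):R
t=4: a0@(2,1):P a1@(2,0):P a2@(2,4):R
t=5: a0@(2,0):P a1@(2,4):P a2@(2,3):R
t=6: a0@(2,4):P a1@(2,3):P a2@(2,2):R
t=7: a0@(2,3):P a1@(2,2):P a2@(2,1):R
t=8: a0@(2,2):P a1@(2,1):P a2@(2,0):R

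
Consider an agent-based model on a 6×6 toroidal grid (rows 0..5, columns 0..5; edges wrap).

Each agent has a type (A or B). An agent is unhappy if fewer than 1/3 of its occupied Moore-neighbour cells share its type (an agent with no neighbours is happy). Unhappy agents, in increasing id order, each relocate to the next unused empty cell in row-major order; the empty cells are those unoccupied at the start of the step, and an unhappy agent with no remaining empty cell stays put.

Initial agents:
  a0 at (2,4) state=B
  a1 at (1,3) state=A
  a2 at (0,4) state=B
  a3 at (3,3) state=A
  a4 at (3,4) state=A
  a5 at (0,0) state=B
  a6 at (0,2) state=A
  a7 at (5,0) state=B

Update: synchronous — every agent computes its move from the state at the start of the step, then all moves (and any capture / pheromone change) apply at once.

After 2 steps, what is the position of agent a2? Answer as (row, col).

t=1: a0@(0,1):B a1@(1,3):A a2@(0,3):B a3@(3,3):A a4@(3,4):A a5@(0,0):B a6@(0,2):A a7@(5,0):B
t=2: a0@(0,1):B a1@(1,3):A a2@(0,4):B a3@(3,3):A a4@(3,4):A a5@(0,0):B a6@(0,2):A a7@(5,0):B

(0, 4)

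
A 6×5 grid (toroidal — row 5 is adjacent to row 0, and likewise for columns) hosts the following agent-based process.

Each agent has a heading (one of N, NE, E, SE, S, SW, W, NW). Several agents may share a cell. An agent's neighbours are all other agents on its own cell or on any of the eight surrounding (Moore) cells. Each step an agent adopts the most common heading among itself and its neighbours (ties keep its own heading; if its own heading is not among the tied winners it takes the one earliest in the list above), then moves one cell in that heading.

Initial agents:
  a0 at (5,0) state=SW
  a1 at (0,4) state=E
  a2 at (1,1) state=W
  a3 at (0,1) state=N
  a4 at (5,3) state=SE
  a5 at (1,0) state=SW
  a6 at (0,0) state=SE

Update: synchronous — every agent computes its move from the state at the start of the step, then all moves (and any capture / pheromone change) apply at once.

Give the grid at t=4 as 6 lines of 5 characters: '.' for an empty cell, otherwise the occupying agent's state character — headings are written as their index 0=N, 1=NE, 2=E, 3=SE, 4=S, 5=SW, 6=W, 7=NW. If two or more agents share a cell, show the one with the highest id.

.....
.....
.....
.5...
.55..
.5...

t=1: a0@(0,4):SW a1@(1,0):SE a2@(1,0):W a3@(1,0):SW a4@(0,4):SE a5@(2,4):SW a6@(1,4):SW
t=2: a0@(1,3):SW a1@(2,4):SW a2@(2,4):SW a3@(2,4):SW a4@(1,3):SW a5@(3,3):SW a6@(2,3):SW
t=3: a0@(2,2):SW a1@(3,3):SW a2@(3,3):SW a3@(3,3):SW a4@(2,2):SW a5@(4,2):SW a6@(3,2):SW
t=4: a0@(3,1):SW a1@(4,2):SW a2@(4,2):SW a3@(4,2):SW a4@(3,1):SW a5@(5,1):SW a6@(4,1):SW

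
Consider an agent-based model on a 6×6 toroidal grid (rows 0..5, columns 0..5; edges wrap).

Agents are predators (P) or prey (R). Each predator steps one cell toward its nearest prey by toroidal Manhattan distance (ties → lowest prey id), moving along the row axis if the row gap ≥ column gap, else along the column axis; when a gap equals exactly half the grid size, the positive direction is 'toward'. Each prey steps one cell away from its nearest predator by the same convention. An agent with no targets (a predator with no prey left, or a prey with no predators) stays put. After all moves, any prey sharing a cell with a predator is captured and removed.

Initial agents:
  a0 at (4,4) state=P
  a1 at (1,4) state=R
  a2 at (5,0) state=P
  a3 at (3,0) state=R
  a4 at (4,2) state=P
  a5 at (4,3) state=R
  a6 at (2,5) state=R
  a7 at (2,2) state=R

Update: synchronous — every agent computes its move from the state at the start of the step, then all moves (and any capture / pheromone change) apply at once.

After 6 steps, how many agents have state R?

t=1: a0@(4,3):P a1@(0,4):R a2@(4,0):P a3@(2,0):R a4@(4,3):P a5@(4,2):R a6@(1,5):R a7@(1,2):R
t=2: a0@(4,2):P a1@(1,4):R a2@(3,0):P a3@(1,0):R a4@(4,2):P a5@(4,1):R a6@(0,5):R a7@(0,2):R
t=3: a0@(4,1):P a1@(0,4):R a2@(2,0):P a3@(0,0):R a4@(4,1):P a5@(4,0):R a6@(5,5):R a7@(1,2):R
t=4: a0@(4,0):P a1@(5,4):R a2@(1,0):P a3@(5,0):R a4@(4,0):P a5@(4,5):R a6@(5,4):R a7@(1,3):R
t=5: a0@(5,0):P a1@(5,3):R a2@(0,0):P a4@(5,0):P a5@(4,4):R a6@(5,3):R a7@(1,2):R
t=6: a0@(5,1):P a1@(5,2):R a2@(0,1):P a4@(5,1):P a5@(4,3):R a6@(5,2):R a7@(1,3):R

4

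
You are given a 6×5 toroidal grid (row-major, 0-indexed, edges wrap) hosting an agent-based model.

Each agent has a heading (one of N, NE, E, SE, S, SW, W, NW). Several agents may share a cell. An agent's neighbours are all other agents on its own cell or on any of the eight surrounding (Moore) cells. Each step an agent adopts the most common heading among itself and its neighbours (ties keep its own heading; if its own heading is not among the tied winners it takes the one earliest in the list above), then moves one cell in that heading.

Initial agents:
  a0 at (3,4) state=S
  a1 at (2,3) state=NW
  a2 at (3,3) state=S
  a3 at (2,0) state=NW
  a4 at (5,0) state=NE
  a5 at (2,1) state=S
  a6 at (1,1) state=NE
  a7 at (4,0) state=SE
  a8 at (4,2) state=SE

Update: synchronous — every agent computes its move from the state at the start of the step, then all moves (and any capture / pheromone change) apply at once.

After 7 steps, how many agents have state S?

8

t=1: a0@(4,4):S a1@(3,3):S a2@(4,3):S a3@(3,0):S a4@(4,1):NE a5@(3,1):S a6@(0,2):NE a7@(5,1):SE a8@(5,3):SE
t=2: a0@(5,4):S a1@(4,3):S a2@(5,3):S a3@(4,0):S a4@(5,1):S a5@(4,1):S a6@(1,3):SE a7@(4,2):NE a8@(0,3):S
t=3: a0@(0,4):S a1@(5,3):S a2@(0,3):S a3@(5,0):S a4@(0,1):S a5@(5,1):S a6@(2,4):SE a7@(5,2):S a8@(1,3):S
t=4: a0@(1,4):S a1@(0,3):S a2@(1,3):S a3@(0,0):S a4@(1,1):S a5@(0,1):S a6@(3,0):SE a7@(0,2):S a8@(2,3):S
t=5: a0@(2,4):S a1@(1,3):S a2@(2,3):S a3@(1,0):S a4@(2,1):S a5@(1,1):S a6@(4,1):SE a7@(1,2):S a8@(3,3):S
t=6: a0@(3,4):S a1@(2,3):S a2@(3,3):S a3@(2,0):S a4@(3,1):S a5@(2,1):S a6@(5,2):SE a7@(2,2):S a8@(4,3):S
t=7: a0@(4,4):S a1@(3,3):S a2@(4,3):S a3@(3,0):S a4@(4,1):S a5@(3,1):S a6@(0,3):SE a7@(3,2):S a8@(5,3):S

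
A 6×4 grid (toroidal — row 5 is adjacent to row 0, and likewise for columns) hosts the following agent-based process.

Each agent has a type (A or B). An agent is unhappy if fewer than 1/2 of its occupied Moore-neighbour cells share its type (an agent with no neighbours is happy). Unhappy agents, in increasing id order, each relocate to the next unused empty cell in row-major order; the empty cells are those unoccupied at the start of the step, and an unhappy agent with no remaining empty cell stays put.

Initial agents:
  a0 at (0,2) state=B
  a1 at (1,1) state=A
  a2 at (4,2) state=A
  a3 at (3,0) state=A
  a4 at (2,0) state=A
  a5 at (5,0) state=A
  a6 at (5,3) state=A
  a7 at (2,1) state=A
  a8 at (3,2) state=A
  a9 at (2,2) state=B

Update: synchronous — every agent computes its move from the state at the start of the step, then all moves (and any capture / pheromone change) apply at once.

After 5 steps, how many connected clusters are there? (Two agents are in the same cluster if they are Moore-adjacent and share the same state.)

t=1: a0@(0,0):B a1@(1,1):A a2@(4,2):A a3@(3,0):A a4@(2,0):A a5@(5,0):A a6@(5,3):A a7@(2,1):A a8@(3,2):A a9@(0,1):B
t=2: a0@(0,2):B a1@(1,1):A a2@(4,2):A a3@(3,0):A a4@(2,0):A a5@(0,3):A a6@(5,3):A a7@(2,1):A a8@(3,2):A a9@(1,0):B
t=3: a0@(0,0):B a1@(1,1):A a2@(4,2):A a3@(3,0):A a4@(2,0):A a5@(0,1):A a6@(5,3):A a7@(2,1):A a8@(3,2):A a9@(1,2):B
t=4: a0@(0,2):B a1@(1,1):A a2@(4,2):A a3@(3,0):A a4@(2,0):A a5@(0,3):A a6@(5,3):A a7@(2,1):A a8@(3,2):A a9@(1,0):B
t=5: a0@(0,0):B a1@(1,1):A a2@(4,2):A a3@(3,0):A a4@(2,0):A a5@(0,1):A a6@(5,3):A a7@(2,1):A a8@(3,2):A a9@(1,2):B

3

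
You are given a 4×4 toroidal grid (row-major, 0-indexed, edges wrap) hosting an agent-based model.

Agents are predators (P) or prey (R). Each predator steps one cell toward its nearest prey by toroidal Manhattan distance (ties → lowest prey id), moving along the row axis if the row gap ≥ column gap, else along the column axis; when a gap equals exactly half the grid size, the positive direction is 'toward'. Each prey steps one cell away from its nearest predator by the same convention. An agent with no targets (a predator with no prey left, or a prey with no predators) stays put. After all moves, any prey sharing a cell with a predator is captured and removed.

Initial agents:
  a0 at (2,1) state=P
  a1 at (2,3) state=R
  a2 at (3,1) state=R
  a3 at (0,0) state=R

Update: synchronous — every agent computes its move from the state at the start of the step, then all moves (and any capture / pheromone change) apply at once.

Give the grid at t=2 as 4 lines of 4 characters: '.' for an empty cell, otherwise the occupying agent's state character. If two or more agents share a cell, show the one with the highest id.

t=1: a0@(3,1):P a1@(2,2):R a2@(0,1):R a3@(3,0):R
t=2: a0@(0,1):P a1@(1,2):R a2@(1,1):R a3@(3,3):R

.P..
.RR.
....
...R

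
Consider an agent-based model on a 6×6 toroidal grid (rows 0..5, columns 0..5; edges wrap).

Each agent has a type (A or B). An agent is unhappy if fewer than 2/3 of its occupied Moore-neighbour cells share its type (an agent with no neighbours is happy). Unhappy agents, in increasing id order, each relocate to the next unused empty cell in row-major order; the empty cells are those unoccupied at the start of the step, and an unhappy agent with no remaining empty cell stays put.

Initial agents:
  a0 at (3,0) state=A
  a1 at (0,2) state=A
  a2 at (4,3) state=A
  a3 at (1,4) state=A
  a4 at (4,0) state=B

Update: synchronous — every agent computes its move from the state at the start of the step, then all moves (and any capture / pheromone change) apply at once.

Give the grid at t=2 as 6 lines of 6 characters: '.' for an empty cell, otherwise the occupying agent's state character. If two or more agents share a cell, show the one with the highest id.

t=1: a0@(0,0):A a1@(0,2):A a2@(4,3):A a3@(1,4):A a4@(0,1):B
t=2: a0@(0,3):A a1@(0,4):A a2@(4,3):A a3@(1,4):A a4@(0,5):B

...AAB
....A.
......
......
...A..
......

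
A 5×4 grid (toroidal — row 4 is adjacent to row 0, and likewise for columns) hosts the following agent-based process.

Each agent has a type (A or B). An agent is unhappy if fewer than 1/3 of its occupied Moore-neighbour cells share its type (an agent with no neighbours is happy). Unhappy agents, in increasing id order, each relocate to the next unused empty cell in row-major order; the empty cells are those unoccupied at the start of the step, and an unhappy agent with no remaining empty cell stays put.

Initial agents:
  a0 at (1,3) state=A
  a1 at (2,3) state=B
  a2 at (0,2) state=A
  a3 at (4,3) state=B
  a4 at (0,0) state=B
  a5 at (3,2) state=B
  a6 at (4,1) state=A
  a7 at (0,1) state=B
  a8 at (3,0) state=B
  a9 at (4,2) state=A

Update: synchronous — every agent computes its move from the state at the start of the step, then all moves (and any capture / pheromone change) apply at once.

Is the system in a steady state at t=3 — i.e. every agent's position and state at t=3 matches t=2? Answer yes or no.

t=1: a0@(1,3):A a1@(2,3):B a2@(0,2):A a3@(4,3):B a4@(0,0):B a5@(3,2):B a6@(4,1):A a7@(0,3):B a8@(3,0):B a9@(4,2):A
t=2: a0@(0,1):A a1@(2,3):B a2@(0,2):A a3@(4,3):B a4@(0,0):B a5@(3,2):B a6@(4,1):A a7@(0,3):B a8@(3,0):B a9@(4,2):A
t=3: (unchanged — steady state)

yes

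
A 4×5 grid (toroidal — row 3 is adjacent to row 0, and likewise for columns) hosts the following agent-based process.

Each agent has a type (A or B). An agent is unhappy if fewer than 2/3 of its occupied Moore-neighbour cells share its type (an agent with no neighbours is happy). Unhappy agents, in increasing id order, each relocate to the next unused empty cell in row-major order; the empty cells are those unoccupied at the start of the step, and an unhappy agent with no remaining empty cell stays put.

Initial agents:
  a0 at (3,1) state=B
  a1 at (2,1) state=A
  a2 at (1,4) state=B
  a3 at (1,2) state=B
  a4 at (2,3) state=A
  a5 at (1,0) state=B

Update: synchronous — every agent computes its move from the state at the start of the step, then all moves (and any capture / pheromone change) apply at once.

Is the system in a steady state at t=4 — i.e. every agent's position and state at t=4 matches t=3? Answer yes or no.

no

t=1: a0@(0,0):B a1@(0,1):A a2@(0,2):B a3@(0,3):B a4@(0,4):A a5@(1,1):B
t=2: a0@(1,0):B a1@(1,2):A a2@(0,2):B a3@(1,3):B a4@(1,4):A a5@(1,1):B
t=3: a0@(0,0):B a1@(0,1):A a2@(0,2):B a3@(0,3):B a4@(0,4):A a5@(1,1):B
t=4: a0@(1,0):B a1@(1,2):A a2@(0,2):B a3@(1,3):B a4@(1,4):A a5@(1,1):B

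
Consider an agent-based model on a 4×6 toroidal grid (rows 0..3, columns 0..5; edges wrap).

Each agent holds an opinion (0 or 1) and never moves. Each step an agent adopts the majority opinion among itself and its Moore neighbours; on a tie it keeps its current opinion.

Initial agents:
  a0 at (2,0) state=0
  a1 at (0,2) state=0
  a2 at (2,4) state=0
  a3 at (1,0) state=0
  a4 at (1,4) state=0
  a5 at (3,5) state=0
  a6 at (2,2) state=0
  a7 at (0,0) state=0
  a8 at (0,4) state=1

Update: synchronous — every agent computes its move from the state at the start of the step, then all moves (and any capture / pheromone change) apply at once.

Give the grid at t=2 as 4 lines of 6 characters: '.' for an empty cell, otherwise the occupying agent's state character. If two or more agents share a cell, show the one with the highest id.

t=1: a0@(2,0):0 a1@(0,2):0 a2@(2,4):0 a3@(1,0):0 a4@(1,4):0 a5@(3,5):0 a6@(2,2):0 a7@(0,0):0 a8@(0,4):0
t=2: (unchanged — steady state)

0.0.0.
0...0.
0.0.0.
.....0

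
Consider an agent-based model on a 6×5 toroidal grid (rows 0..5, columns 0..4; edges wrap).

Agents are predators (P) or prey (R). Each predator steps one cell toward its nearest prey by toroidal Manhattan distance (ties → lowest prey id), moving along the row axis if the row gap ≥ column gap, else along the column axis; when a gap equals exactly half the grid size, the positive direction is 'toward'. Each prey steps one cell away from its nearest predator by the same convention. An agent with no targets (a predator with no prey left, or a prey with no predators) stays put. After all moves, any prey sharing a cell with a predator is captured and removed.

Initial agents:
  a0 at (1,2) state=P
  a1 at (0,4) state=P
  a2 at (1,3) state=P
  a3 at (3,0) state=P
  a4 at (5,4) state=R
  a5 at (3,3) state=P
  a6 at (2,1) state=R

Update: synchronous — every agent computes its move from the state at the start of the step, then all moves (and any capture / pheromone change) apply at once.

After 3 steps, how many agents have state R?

2

t=1: a0@(2,2):P a1@(5,4):P a2@(0,3):P a3@(2,0):P a4@(4,4):R a5@(4,3):P a6@(3,1):R
t=2: a0@(3,2):P a1@(4,4):P a2@(5,3):P a3@(3,0):P a4@(3,4):R a5@(4,4):P a6@(4,1):R
t=3: a0@(3,3):P a1@(3,4):P a2@(4,3):P a3@(3,4):P a4@(2,4):R a5@(3,4):P a6@(5,1):R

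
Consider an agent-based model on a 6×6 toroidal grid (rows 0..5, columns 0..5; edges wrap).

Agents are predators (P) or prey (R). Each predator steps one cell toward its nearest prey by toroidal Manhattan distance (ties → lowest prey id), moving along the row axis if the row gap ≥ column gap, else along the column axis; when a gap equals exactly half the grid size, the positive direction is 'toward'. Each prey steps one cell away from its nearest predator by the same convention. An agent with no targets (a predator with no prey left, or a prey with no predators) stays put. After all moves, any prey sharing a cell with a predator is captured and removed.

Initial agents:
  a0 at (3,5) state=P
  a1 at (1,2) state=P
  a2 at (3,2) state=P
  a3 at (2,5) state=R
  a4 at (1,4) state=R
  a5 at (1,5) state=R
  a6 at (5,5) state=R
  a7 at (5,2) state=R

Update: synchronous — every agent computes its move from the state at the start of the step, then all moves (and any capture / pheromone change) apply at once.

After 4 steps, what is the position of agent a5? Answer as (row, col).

t=1: a0@(2,5):P a1@(1,3):P a2@(4,2):P a3@(1,5):R a4@(1,5):R a5@(0,5):R a6@(0,5):R
t=2: a0@(1,5):P a1@(1,4):P a2@(4,3):P a3@(0,5):R a4@(0,5):R a5@(5,5):R a6@(5,5):R
t=3: a0@(0,5):P a1@(0,4):P a2@(4,4):P a3@(5,5):R a4@(5,5):R a5@(4,5):R a6@(4,5):R
t=4: a0@(5,5):P a1@(5,4):P a2@(4,5):P a5@(4,0):R a6@(4,0):R

(4, 0)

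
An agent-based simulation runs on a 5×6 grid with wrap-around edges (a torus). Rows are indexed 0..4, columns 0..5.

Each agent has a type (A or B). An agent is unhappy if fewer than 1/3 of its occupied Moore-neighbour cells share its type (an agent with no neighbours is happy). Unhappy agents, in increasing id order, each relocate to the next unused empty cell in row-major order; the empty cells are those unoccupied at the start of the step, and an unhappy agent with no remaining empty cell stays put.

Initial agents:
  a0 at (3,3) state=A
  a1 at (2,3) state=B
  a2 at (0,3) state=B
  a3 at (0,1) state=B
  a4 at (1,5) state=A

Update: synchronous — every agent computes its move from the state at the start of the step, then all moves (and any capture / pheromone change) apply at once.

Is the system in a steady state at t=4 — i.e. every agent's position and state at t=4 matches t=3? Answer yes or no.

t=1: a0@(0,0):A a1@(0,2):B a2@(0,3):B a3@(0,1):B a4@(1,5):A
t=2: (unchanged — steady state)

yes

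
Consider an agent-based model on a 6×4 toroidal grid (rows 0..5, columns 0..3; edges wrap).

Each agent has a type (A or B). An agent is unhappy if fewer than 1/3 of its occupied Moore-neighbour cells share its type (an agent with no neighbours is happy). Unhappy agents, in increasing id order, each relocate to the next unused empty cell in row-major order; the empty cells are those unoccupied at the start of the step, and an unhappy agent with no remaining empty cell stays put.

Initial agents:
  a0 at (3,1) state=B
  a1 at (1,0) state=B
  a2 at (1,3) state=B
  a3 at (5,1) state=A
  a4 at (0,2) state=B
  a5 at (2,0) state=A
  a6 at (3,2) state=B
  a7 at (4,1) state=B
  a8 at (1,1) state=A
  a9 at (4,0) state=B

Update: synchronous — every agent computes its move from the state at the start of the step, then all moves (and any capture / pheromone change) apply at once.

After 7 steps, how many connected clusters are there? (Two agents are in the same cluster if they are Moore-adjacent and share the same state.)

3

t=1: a0@(3,1):B a1@(1,0):B a2@(1,3):B a3@(0,0):A a4@(0,2):B a5@(0,1):A a6@(3,2):B a7@(4,1):B a8@(1,1):A a9@(4,0):B
t=2: a0@(3,1):B a1@(0,3):B a2@(1,3):B a3@(0,0):A a4@(0,2):B a5@(0,1):A a6@(3,2):B a7@(4,1):B a8@(1,1):A a9@(4,0):B
t=3: (unchanged — steady state)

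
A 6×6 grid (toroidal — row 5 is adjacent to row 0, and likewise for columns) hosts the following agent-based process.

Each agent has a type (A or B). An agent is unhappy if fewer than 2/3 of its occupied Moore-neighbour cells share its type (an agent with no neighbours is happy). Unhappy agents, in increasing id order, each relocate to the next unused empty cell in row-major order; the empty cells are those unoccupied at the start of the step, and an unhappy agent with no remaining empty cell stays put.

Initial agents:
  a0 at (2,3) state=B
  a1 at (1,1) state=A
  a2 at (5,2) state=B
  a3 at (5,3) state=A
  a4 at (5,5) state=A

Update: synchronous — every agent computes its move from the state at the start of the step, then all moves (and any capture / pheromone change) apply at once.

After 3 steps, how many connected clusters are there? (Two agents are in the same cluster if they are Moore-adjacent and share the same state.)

t=1: a0@(2,3):B a1@(1,1):A a2@(0,0):B a3@(0,1):A a4@(5,5):A
t=2: a0@(2,3):B a1@(0,2):A a2@(0,3):B a3@(0,4):A a4@(0,5):A
t=3: a0@(2,3):B a1@(0,0):A a2@(0,1):B a3@(1,0):A a4@(0,5):A

3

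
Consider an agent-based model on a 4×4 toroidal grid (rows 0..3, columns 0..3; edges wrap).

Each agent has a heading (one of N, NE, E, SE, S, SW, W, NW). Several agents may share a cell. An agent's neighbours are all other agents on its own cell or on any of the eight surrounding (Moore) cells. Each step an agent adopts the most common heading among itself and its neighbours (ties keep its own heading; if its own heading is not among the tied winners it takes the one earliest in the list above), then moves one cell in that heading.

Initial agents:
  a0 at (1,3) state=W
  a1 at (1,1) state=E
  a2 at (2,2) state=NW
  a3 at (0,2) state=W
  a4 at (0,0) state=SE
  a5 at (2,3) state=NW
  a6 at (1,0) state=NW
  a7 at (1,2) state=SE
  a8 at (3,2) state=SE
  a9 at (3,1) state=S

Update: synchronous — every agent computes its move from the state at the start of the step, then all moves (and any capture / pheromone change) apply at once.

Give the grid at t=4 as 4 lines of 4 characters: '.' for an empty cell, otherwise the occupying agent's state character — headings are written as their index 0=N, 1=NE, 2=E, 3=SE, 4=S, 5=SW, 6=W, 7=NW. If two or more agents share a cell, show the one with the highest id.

....
7.77
..77
..77

t=1: a0@(0,2):NW a1@(2,2):SE a2@(1,1):NW a3@(0,1):W a4@(1,1):SE a5@(1,2):NW a6@(0,3):NW a7@(1,1):W a8@(2,1):NW a9@(0,2):SE
t=2: a0@(3,1):NW a1@(1,1):NW a2@(0,0):NW a3@(3,0):NW a4@(0,0):NW a5@(0,1):NW a6@(3,2):NW a7@(0,0):NW a8@(1,0):NW a9@(3,1):NW
t=3: a0@(2,0):NW a1@(0,0):NW a2@(3,3):NW a3@(2,3):NW a4@(3,3):NW a5@(3,0):NW a6@(2,1):NW a7@(3,3):NW a8@(0,3):NW a9@(2,0):NW
t=4: a0@(1,3):NW a1@(3,3):NW a2@(2,2):NW a3@(1,2):NW a4@(2,2):NW a5@(2,3):NW a6@(1,0):NW a7@(2,2):NW a8@(3,2):NW a9@(1,3):NW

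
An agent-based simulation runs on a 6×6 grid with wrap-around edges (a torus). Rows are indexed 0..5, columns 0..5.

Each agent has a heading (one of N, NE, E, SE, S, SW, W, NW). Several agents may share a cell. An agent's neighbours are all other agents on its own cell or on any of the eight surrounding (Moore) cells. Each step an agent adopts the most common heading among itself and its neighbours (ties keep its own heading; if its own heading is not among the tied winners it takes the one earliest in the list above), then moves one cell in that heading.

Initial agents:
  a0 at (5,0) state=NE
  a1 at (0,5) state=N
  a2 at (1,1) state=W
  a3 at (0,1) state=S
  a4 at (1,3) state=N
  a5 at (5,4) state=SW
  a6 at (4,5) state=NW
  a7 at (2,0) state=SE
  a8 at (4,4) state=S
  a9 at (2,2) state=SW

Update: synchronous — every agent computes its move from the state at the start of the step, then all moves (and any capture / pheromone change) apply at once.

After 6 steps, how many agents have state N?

t=1: a0@(4,1):NE a1@(5,5):N a2@(1,0):W a3@(1,1):S a4@(0,3):N a5@(0,3):SW a6@(3,4):NW a7@(3,1):SE a8@(5,4):S a9@(3,1):SW
t=2: a0@(3,2):NE a1@(4,5):N a2@(1,5):W a3@(2,1):S a4@(5,3):N a5@(1,2):SW a6@(2,3):NW a7@(4,2):SE a8@(4,4):N a9@(4,0):SW
t=3: a0@(2,3):NE a1@(3,5):N a2@(1,4):W a3@(3,1):S a4@(4,3):N a5@(2,1):SW a6@(1,2):NW a7@(5,3):SE a8@(3,4):N a9@(5,5):SW
t=4: a0@(1,4):NE a1@(2,5):N a2@(1,3):W a3@(4,1):S a4@(3,3):N a5@(3,0):SW a6@(0,1):NW a7@(0,4):SE a8@(2,4):N a9@(0,4):SW
t=5: a0@(0,4):N a1@(1,5):N a2@(1,2):W a3@(5,1):S a4@(2,3):N a5@(4,5):SW a6@(5,0):NW a7@(1,5):SE a8@(1,4):N a9@(1,3):SW
t=6: a0@(5,4):N a1@(0,5):N a2@(1,1):W a3@(0,1):S a4@(1,3):N a5@(5,4):SW a6@(4,5):NW a7@(0,5):N a8@(0,4):N a9@(0,3):N

6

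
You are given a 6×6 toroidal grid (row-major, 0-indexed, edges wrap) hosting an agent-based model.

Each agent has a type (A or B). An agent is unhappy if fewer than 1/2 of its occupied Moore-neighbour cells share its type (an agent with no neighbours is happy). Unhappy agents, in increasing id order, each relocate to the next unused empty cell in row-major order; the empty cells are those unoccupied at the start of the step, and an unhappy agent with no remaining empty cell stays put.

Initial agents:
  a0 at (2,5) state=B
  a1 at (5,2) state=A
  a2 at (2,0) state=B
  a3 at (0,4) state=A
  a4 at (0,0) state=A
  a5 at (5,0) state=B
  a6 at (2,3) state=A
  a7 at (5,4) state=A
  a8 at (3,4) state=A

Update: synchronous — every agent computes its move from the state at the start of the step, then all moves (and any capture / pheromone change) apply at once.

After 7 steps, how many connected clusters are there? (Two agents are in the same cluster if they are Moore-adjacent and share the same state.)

t=1: a0@(2,5):B a1@(5,2):A a2@(2,0):B a3@(0,4):A a4@(0,1):A a5@(0,2):B a6@(2,3):A a7@(5,4):A a8@(3,4):A
t=2: a0@(2,5):B a1@(5,2):A a2@(2,0):B a3@(0,4):A a4@(0,1):A a5@(0,0):B a6@(2,3):A a7@(5,4):A a8@(3,4):A
t=3: a0@(2,5):B a1@(5,2):A a2@(2,0):B a3@(0,4):A a4@(0,1):A a5@(0,2):B a6@(2,3):A a7@(5,4):A a8@(3,4):A
t=4: a0@(2,5):B a1@(5,2):A a2@(2,0):B a3@(0,4):A a4@(0,1):A a5@(0,0):B a6@(2,3):A a7@(5,4):A a8@(3,4):A
t=5: a0@(2,5):B a1@(5,2):A a2@(2,0):B a3@(0,4):A a4@(0,1):A a5@(0,2):B a6@(2,3):A a7@(5,4):A a8@(3,4):A
t=6: a0@(2,5):B a1@(5,2):A a2@(2,0):B a3@(0,4):A a4@(0,1):A a5@(0,0):B a6@(2,3):A a7@(5,4):A a8@(3,4):A
t=7: a0@(2,5):B a1@(5,2):A a2@(2,0):B a3@(0,4):A a4@(0,1):A a5@(0,2):B a6@(2,3):A a7@(5,4):A a8@(3,4):A

5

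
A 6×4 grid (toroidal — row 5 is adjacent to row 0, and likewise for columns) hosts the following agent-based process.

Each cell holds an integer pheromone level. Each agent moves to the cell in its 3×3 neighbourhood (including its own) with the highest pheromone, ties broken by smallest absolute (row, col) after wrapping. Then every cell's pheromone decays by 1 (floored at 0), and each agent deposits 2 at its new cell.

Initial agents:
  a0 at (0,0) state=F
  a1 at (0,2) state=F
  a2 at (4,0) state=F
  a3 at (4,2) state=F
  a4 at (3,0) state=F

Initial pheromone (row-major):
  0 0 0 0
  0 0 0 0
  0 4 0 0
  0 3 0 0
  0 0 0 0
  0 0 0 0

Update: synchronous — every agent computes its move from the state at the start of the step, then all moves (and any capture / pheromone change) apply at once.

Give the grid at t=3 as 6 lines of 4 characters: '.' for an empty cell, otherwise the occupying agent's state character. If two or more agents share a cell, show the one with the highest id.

F...
....
....
.F..
....
....

t=1: a0@(0,0) a1@(0,1) a2@(3,1) a3@(3,1) a4@(2,1) | pheromone: 2 2 0 0 / 0 0 0 0 / 0 5 0 0 / 0 6 0 0 / 0 0 0 0 / 0 0 0 0
t=2: a0@(0,0) a1@(0,0) a2@(3,1) a3@(3,1) a4@(3,1) | pheromone: 5 1 0 0 / 0 0 0 0 / 0 4 0 0 / 0 11 0 0 / 0 0 0 0 / 0 0 0 0
t=3: a0@(0,0) a1@(0,0) a2@(3,1) a3@(3,1) a4@(3,1) | pheromone: 8 0 0 0 / 0 0 0 0 / 0 3 0 0 / 0 16 0 0 / 0 0 0 0 / 0 0 0 0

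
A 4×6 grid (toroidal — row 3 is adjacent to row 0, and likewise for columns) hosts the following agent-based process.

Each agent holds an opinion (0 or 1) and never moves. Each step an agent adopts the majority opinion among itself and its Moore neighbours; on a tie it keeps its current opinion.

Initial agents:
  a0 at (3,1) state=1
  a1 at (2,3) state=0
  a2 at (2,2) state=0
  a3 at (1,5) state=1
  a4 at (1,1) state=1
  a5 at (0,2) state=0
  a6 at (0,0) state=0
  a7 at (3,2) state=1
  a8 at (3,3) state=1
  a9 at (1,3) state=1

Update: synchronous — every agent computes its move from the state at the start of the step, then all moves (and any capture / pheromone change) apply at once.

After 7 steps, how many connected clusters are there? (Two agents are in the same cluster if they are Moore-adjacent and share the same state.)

t=1: a0@(3,1):0 a1@(2,3):1 a2@(2,2):1 a3@(1,5):1 a4@(1,1):0 a5@(0,2):1 a6@(0,0):1 a7@(3,2):1 a8@(3,3):0 a9@(1,3):0
t=2: a0@(3,1):1 a1@(2,3):1 a2@(2,2):0 a3@(1,5):1 a4@(1,1):1 a5@(0,2):0 a6@(0,0):1 a7@(3,2):1 a8@(3,3):1 a9@(1,3):1
t=3: a0@(3,1):1 a1@(2,3):1 a2@(2,2):1 a3@(1,5):1 a4@(1,1):1 a5@(0,2):1 a6@(0,0):1 a7@(3,2):1 a8@(3,3):1 a9@(1,3):1
t=4: (unchanged — steady state)

1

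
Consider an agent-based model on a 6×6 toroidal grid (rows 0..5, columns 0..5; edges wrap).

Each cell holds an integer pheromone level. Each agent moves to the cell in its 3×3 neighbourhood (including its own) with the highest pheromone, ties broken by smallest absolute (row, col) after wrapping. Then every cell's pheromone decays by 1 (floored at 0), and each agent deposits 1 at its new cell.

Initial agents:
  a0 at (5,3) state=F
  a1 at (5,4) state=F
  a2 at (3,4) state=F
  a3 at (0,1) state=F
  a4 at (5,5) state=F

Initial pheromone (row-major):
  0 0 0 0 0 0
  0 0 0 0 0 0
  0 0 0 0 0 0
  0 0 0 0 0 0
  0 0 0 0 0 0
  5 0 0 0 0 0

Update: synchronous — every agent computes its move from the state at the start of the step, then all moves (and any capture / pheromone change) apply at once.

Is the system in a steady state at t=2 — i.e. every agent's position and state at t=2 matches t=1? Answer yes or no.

no

t=1: a0@(0,2) a1@(0,3) a2@(2,3) a3@(5,0) a4@(5,0) | pheromone: 0 0 1 1 0 0 / 0 0 0 0 0 0 / 0 0 0 1 0 0 / 0 0 0 0 0 0 / 0 0 0 0 0 0 / 6 0 0 0 0 0
t=2: a0@(0,2) a1@(0,2) a2@(2,3) a3@(5,0) a4@(5,0) | pheromone: 0 0 2 0 0 0 / 0 0 0 0 0 0 / 0 0 0 1 0 0 / 0 0 0 0 0 0 / 0 0 0 0 0 0 / 7 0 0 0 0 0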